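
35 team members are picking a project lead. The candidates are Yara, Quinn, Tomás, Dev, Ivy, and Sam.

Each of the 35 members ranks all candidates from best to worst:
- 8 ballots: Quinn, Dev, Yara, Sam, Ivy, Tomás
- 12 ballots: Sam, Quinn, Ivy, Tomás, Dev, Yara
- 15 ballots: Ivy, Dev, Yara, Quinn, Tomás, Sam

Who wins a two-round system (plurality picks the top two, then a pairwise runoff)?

Round 1 first-place votes: Yara 0, Quinn 8, Tomás 0, Dev 0, Ivy 15, Sam 12. Ivy and Sam advance.
Runoff: Ivy is ranked above Sam on 15 ballots, Sam above Ivy on 20.

Sam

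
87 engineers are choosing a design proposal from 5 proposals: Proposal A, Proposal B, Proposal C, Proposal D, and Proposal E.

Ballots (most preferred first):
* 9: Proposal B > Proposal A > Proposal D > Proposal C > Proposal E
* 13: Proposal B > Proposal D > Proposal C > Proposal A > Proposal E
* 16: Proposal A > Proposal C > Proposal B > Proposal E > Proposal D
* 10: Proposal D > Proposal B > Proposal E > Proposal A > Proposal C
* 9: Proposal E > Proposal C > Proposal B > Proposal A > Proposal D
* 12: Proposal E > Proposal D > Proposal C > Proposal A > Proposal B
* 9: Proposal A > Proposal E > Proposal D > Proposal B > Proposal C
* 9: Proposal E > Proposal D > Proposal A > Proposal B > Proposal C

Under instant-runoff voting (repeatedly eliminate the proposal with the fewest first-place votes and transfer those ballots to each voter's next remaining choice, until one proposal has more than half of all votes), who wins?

Proposal B

Round 1: Proposal A 25, Proposal B 22, Proposal C 0, Proposal D 10, Proposal E 30. Proposal C eliminated.
Round 2: Proposal A 25, Proposal B 22, Proposal D 10, Proposal E 30. Proposal D eliminated.
Round 3: Proposal A 25, Proposal B 32, Proposal E 30. Proposal A eliminated.
Round 4: Proposal B 48, Proposal E 39. Proposal B has a majority (≥44).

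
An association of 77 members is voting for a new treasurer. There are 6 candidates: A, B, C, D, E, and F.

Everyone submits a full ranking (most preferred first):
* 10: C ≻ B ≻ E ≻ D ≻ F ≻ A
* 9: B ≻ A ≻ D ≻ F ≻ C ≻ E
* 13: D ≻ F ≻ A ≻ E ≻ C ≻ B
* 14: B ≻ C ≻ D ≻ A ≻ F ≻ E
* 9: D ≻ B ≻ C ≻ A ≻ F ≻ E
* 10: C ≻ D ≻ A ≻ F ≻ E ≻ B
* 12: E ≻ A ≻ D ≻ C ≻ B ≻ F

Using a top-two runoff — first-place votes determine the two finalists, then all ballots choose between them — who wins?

Round 1 first-place votes: A 0, B 23, C 20, D 22, E 12, F 0. B and D advance.
Runoff: B is ranked above D on 33 ballots, D above B on 44.

D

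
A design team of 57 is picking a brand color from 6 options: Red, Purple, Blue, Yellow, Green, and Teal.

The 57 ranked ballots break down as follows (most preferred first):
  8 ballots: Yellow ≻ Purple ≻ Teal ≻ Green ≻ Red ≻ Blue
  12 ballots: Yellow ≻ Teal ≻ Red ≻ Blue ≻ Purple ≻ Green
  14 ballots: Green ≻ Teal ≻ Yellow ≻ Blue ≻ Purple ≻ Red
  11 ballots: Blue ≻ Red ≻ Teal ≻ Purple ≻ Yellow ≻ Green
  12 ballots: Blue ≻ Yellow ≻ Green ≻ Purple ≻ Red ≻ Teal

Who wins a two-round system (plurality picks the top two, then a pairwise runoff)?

Round 1 first-place votes: Red 0, Purple 0, Blue 23, Yellow 20, Green 14, Teal 0. Blue and Yellow advance.
Runoff: Blue is ranked above Yellow on 23 ballots, Yellow above Blue on 34.

Yellow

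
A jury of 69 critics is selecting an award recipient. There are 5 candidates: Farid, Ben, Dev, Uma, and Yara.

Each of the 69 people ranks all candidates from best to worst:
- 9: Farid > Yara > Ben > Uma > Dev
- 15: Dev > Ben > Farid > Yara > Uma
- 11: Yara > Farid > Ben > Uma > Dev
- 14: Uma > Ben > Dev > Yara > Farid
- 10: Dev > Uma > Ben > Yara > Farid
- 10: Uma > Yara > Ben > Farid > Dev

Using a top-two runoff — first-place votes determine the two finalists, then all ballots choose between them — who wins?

Round 1 first-place votes: Farid 9, Ben 0, Dev 25, Uma 24, Yara 11. Dev and Uma advance.
Runoff: Dev is ranked above Uma on 25 ballots, Uma above Dev on 44.

Uma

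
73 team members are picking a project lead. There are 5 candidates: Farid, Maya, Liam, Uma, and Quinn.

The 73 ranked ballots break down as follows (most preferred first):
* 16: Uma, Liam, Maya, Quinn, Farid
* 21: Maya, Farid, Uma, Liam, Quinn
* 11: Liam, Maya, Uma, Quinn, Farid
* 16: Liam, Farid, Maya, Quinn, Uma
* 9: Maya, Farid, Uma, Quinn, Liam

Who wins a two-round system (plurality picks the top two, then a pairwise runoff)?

Liam

Round 1 first-place votes: Farid 0, Maya 30, Liam 27, Uma 16, Quinn 0. Maya and Liam advance.
Runoff: Maya is ranked above Liam on 30 ballots, Liam above Maya on 43.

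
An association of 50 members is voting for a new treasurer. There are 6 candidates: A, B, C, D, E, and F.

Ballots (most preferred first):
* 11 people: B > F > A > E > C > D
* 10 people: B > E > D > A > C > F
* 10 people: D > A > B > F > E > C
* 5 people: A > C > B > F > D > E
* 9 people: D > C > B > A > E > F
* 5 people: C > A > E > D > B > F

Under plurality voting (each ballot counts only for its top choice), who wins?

B

First-place votes: A 5, B 21, C 5, D 19, E 0, F 0.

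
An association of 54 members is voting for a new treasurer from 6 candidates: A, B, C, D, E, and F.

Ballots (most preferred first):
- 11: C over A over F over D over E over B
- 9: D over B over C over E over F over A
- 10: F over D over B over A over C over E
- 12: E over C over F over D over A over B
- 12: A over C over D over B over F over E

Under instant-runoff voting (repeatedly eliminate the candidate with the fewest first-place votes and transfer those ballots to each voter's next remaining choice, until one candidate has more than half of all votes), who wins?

Round 1: A 12, B 0, C 11, D 9, E 12, F 10. B eliminated.
Round 2: A 12, C 11, D 9, E 12, F 10. D eliminated.
Round 3: A 12, C 20, E 12, F 10. F eliminated.
Round 4: A 22, C 20, E 12. E eliminated.
Round 5: A 22, C 32. C has a majority (≥28).

C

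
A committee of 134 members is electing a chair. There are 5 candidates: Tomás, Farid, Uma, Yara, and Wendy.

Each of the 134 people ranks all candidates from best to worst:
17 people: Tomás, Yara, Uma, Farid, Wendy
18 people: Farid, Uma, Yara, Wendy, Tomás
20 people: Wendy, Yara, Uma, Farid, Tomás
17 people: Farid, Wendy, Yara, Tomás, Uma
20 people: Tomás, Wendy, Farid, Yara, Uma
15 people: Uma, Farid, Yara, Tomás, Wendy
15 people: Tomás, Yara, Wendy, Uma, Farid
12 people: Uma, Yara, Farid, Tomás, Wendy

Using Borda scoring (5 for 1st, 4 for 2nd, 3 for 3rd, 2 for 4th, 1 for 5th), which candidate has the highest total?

Yara

Tomás: 17×5 + 18×1 + 20×1 + 17×2 + 20×5 + 15×2 + 15×5 + 12×2 = 386
Farid: 17×2 + 18×5 + 20×2 + 17×5 + 20×3 + 15×4 + 15×1 + 12×3 = 420
Uma: 17×3 + 18×4 + 20×3 + 17×1 + 20×1 + 15×5 + 15×2 + 12×5 = 385
Yara: 17×4 + 18×3 + 20×4 + 17×3 + 20×2 + 15×3 + 15×4 + 12×4 = 446
Wendy: 17×1 + 18×2 + 20×5 + 17×4 + 20×4 + 15×1 + 15×3 + 12×1 = 373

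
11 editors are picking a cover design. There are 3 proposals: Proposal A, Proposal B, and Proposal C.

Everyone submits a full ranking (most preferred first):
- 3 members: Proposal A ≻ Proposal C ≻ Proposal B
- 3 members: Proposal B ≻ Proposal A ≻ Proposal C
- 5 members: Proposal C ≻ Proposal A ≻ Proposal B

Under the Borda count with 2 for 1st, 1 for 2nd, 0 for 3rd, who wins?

Proposal A

Proposal A: 3×2 + 3×1 + 5×1 = 14
Proposal B: 3×0 + 3×2 + 5×0 = 6
Proposal C: 3×1 + 3×0 + 5×2 = 13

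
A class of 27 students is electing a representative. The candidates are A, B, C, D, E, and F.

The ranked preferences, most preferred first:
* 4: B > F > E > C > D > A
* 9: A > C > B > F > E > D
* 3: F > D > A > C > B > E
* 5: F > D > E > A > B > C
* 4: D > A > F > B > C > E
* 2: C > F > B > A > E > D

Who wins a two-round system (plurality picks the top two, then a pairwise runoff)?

Round 1 first-place votes: A 9, B 4, C 2, D 4, E 0, F 8. A and F advance.
Runoff: A is ranked above F on 13 ballots, F above A on 14.

F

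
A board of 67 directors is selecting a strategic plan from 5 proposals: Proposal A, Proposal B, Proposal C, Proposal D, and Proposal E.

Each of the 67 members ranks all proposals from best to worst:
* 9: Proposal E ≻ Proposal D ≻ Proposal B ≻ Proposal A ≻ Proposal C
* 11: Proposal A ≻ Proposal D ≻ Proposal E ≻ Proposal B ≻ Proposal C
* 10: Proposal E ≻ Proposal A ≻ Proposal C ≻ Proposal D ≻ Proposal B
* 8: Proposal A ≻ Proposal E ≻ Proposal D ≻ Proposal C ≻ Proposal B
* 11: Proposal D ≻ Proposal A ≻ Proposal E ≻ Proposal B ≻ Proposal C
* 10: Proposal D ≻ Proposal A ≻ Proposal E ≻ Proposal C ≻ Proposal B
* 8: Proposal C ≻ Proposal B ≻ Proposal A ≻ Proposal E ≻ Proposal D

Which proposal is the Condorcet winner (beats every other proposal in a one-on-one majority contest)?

Proposal A

Proposal A vs Proposal B: 50–17
Proposal A vs Proposal C: 59–8
Proposal A vs Proposal D: 37–30
Proposal A vs Proposal E: 48–19
Proposal A beats every other proposal.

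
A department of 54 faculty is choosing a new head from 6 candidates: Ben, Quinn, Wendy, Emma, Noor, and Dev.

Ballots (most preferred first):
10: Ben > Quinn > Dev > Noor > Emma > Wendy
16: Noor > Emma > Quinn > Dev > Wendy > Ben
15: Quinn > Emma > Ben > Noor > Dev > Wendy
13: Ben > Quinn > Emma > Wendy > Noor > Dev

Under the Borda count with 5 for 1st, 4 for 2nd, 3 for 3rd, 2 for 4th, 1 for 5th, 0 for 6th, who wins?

Ben: 10×5 + 16×0 + 15×3 + 13×5 = 160
Quinn: 10×4 + 16×3 + 15×5 + 13×4 = 215
Wendy: 10×0 + 16×1 + 15×0 + 13×2 = 42
Emma: 10×1 + 16×4 + 15×4 + 13×3 = 173
Noor: 10×2 + 16×5 + 15×2 + 13×1 = 143
Dev: 10×3 + 16×2 + 15×1 + 13×0 = 77

Quinn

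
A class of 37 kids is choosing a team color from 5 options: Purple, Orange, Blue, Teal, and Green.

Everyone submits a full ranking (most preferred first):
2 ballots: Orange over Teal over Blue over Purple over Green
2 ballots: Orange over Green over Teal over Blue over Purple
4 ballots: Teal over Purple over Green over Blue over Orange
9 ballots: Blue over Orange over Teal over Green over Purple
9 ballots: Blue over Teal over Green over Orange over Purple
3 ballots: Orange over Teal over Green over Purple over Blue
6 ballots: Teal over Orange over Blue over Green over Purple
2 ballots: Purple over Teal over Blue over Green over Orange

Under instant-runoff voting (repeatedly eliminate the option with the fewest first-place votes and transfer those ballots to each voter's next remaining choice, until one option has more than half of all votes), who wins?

Round 1: Purple 2, Orange 7, Blue 18, Teal 10, Green 0. Green eliminated.
Round 2: Purple 2, Orange 7, Blue 18, Teal 10. Purple eliminated.
Round 3: Orange 7, Blue 18, Teal 12. Orange eliminated.
Round 4: Blue 18, Teal 19. Teal has a majority (≥19).

Teal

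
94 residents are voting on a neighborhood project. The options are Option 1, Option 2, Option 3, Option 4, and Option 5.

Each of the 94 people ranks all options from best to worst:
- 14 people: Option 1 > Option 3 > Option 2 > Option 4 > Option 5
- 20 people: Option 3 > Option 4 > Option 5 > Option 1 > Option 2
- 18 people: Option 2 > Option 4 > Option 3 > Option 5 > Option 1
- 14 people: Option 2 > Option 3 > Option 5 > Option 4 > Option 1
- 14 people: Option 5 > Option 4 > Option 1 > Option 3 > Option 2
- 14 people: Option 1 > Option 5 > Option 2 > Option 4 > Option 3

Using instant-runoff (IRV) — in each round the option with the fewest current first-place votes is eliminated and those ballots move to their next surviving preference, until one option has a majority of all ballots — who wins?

Round 1: Option 1 28, Option 2 32, Option 3 20, Option 4 0, Option 5 14. Option 4 eliminated.
Round 2: Option 1 28, Option 2 32, Option 3 20, Option 5 14. Option 5 eliminated.
Round 3: Option 1 42, Option 2 32, Option 3 20. Option 3 eliminated.
Round 4: Option 1 62, Option 2 32. Option 1 has a majority (≥48).

Option 1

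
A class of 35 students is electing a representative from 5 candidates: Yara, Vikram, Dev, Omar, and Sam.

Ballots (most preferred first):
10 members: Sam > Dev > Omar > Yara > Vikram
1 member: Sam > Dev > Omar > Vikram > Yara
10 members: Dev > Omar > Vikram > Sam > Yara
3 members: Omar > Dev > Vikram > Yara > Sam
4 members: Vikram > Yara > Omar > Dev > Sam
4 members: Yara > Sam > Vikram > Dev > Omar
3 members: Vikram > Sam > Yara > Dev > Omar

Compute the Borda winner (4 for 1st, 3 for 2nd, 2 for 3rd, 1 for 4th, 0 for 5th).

Yara: 10×1 + 1×0 + 10×0 + 3×1 + 4×3 + 4×4 + 3×2 = 47
Vikram: 10×0 + 1×1 + 10×2 + 3×2 + 4×4 + 4×2 + 3×4 = 63
Dev: 10×3 + 1×3 + 10×4 + 3×3 + 4×1 + 4×1 + 3×1 = 93
Omar: 10×2 + 1×2 + 10×3 + 3×4 + 4×2 + 4×0 + 3×0 = 72
Sam: 10×4 + 1×4 + 10×1 + 3×0 + 4×0 + 4×3 + 3×3 = 75

Dev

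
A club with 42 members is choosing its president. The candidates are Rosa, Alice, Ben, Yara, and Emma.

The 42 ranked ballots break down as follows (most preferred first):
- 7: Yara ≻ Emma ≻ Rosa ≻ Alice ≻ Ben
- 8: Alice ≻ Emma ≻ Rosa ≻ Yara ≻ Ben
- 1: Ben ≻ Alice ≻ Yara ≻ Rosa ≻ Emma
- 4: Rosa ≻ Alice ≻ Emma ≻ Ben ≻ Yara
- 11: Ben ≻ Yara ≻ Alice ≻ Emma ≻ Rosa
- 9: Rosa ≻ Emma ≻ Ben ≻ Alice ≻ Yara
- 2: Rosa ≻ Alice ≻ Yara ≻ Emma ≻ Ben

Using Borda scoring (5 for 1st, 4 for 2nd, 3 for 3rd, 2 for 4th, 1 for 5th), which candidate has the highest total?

Rosa: 7×3 + 8×3 + 1×2 + 4×5 + 11×1 + 9×5 + 2×5 = 133
Alice: 7×2 + 8×5 + 1×4 + 4×4 + 11×3 + 9×2 + 2×4 = 133
Ben: 7×1 + 8×1 + 1×5 + 4×2 + 11×5 + 9×3 + 2×1 = 112
Yara: 7×5 + 8×2 + 1×3 + 4×1 + 11×4 + 9×1 + 2×3 = 117
Emma: 7×4 + 8×4 + 1×1 + 4×3 + 11×2 + 9×4 + 2×2 = 135

Emma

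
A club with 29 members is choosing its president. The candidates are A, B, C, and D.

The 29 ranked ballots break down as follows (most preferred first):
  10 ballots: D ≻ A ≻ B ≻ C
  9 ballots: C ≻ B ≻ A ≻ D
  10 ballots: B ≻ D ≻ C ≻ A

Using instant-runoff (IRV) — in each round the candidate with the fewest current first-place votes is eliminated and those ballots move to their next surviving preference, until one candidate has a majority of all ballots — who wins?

B

Round 1: A 0, B 10, C 9, D 10. A eliminated.
Round 2: B 10, C 9, D 10. C eliminated.
Round 3: B 19, D 10. B has a majority (≥15).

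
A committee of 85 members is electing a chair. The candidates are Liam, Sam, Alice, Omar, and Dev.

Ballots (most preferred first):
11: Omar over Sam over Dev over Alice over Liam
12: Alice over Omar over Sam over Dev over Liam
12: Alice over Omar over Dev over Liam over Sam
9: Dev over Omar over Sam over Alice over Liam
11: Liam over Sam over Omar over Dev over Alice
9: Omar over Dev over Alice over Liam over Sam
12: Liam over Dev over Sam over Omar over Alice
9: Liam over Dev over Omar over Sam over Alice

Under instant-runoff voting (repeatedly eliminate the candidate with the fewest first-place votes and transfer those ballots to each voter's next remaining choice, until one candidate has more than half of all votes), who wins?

Omar

Round 1: Liam 32, Sam 0, Alice 24, Omar 20, Dev 9. Sam eliminated.
Round 2: Liam 32, Alice 24, Omar 20, Dev 9. Dev eliminated.
Round 3: Liam 32, Alice 24, Omar 29. Alice eliminated.
Round 4: Liam 32, Omar 53. Omar has a majority (≥43).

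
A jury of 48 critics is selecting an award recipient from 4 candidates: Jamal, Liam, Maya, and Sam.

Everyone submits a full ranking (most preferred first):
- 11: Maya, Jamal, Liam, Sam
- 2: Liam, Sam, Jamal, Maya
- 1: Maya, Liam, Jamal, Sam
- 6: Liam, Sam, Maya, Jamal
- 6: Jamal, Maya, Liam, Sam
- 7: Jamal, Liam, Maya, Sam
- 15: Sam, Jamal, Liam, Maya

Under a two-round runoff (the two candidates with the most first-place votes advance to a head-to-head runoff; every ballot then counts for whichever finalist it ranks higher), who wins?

Jamal

Round 1 first-place votes: Jamal 13, Liam 8, Maya 12, Sam 15. Sam and Jamal advance.
Runoff: Sam is ranked above Jamal on 23 ballots, Jamal above Sam on 25.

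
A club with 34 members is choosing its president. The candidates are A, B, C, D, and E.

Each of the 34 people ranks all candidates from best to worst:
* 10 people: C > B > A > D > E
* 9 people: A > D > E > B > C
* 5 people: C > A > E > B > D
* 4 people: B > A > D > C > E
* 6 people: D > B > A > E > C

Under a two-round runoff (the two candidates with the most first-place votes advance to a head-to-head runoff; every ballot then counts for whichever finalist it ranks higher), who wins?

A

Round 1 first-place votes: A 9, B 4, C 15, D 6, E 0. C and A advance.
Runoff: C is ranked above A on 15 ballots, A above C on 19.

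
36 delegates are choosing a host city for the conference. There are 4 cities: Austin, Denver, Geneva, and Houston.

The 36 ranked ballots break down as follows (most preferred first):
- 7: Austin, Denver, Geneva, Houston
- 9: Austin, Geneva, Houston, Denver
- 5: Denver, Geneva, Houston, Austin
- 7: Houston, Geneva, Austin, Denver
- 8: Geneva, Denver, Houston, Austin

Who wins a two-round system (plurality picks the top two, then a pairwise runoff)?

Geneva

Round 1 first-place votes: Austin 16, Denver 5, Geneva 8, Houston 7. Austin and Geneva advance.
Runoff: Austin is ranked above Geneva on 16 ballots, Geneva above Austin on 20.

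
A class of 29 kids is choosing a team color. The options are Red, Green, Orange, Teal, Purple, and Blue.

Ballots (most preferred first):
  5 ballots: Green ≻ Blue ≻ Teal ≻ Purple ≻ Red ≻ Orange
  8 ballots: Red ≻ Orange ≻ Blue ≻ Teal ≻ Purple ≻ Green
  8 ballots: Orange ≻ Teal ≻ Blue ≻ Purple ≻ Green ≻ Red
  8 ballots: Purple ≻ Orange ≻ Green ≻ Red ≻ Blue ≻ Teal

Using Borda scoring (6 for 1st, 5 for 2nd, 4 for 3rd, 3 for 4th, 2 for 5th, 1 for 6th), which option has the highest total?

Red: 5×2 + 8×6 + 8×1 + 8×3 = 90
Green: 5×6 + 8×1 + 8×2 + 8×4 = 86
Orange: 5×1 + 8×5 + 8×6 + 8×5 = 133
Teal: 5×4 + 8×3 + 8×5 + 8×1 = 92
Purple: 5×3 + 8×2 + 8×3 + 8×6 = 103
Blue: 5×5 + 8×4 + 8×4 + 8×2 = 105

Orange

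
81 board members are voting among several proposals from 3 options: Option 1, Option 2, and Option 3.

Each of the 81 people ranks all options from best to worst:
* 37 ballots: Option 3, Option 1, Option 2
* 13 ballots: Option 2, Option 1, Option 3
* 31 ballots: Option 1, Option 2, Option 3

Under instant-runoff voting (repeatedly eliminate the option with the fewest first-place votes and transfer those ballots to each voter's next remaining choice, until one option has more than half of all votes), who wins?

Option 1

Round 1: Option 1 31, Option 2 13, Option 3 37. Option 2 eliminated.
Round 2: Option 1 44, Option 3 37. Option 1 has a majority (≥41).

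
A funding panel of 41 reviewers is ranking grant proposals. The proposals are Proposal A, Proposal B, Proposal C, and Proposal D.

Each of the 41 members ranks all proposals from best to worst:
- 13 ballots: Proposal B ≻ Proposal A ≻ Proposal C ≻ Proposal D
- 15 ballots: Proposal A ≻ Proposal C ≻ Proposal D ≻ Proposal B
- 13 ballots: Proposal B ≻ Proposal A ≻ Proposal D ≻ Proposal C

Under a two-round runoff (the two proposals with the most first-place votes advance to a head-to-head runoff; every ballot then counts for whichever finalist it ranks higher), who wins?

Proposal B

Round 1 first-place votes: Proposal A 15, Proposal B 26, Proposal C 0, Proposal D 0. Proposal B and Proposal A advance.
Runoff: Proposal B is ranked above Proposal A on 26 ballots, Proposal A above Proposal B on 15.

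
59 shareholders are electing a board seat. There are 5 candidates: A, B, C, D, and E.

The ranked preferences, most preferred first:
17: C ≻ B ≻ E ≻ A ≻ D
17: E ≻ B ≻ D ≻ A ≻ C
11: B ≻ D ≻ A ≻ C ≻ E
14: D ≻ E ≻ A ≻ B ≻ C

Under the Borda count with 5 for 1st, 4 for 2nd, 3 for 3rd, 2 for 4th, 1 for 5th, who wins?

B

A: 17×2 + 17×2 + 11×3 + 14×3 = 143
B: 17×4 + 17×4 + 11×5 + 14×2 = 219
C: 17×5 + 17×1 + 11×2 + 14×1 = 138
D: 17×1 + 17×3 + 11×4 + 14×5 = 182
E: 17×3 + 17×5 + 11×1 + 14×4 = 203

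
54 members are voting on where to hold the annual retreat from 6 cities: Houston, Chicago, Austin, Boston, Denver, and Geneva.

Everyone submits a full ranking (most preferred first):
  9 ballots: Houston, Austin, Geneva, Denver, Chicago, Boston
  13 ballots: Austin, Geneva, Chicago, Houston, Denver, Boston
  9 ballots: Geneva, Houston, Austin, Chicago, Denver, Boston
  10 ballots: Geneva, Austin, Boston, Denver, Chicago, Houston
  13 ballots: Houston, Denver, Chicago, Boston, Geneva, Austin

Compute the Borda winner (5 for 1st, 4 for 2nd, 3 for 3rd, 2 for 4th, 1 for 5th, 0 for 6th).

Houston: 9×5 + 13×2 + 9×4 + 10×0 + 13×5 = 172
Chicago: 9×1 + 13×3 + 9×2 + 10×1 + 13×3 = 115
Austin: 9×4 + 13×5 + 9×3 + 10×4 + 13×0 = 168
Boston: 9×0 + 13×0 + 9×0 + 10×3 + 13×2 = 56
Denver: 9×2 + 13×1 + 9×1 + 10×2 + 13×4 = 112
Geneva: 9×3 + 13×4 + 9×5 + 10×5 + 13×1 = 187

Geneva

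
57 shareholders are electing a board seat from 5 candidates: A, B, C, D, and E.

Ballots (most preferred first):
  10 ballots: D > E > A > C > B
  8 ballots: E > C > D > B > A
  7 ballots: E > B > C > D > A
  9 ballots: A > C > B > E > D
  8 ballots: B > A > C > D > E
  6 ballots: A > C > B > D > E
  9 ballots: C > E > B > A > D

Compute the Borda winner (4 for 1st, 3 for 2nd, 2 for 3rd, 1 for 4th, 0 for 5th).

A: 10×2 + 8×0 + 7×0 + 9×4 + 8×3 + 6×4 + 9×1 = 113
B: 10×0 + 8×1 + 7×3 + 9×2 + 8×4 + 6×2 + 9×2 = 109
C: 10×1 + 8×3 + 7×2 + 9×3 + 8×2 + 6×3 + 9×4 = 145
D: 10×4 + 8×2 + 7×1 + 9×0 + 8×1 + 6×1 + 9×0 = 77
E: 10×3 + 8×4 + 7×4 + 9×1 + 8×0 + 6×0 + 9×3 = 126

C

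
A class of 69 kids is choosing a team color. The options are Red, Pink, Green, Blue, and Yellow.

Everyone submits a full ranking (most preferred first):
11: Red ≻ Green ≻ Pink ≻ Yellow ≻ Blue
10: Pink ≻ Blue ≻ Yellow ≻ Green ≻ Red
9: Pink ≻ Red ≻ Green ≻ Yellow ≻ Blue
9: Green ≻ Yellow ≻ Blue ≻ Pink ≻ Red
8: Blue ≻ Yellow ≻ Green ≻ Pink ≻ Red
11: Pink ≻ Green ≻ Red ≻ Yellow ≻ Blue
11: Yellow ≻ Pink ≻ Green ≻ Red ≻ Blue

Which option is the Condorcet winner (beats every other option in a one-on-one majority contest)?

Pink

Pink vs Red: 58–11
Pink vs Green: 41–28
Pink vs Blue: 52–17
Pink vs Yellow: 41–28
Pink beats every other option.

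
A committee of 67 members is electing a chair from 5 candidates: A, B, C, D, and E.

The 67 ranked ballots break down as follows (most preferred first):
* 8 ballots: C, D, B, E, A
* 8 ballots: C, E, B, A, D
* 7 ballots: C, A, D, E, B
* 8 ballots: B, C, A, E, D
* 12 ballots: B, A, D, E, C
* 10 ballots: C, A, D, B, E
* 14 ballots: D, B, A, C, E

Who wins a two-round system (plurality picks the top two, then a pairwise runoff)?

Round 1 first-place votes: A 0, B 20, C 33, D 14, E 0. C and B advance.
Runoff: C is ranked above B on 33 ballots, B above C on 34.

B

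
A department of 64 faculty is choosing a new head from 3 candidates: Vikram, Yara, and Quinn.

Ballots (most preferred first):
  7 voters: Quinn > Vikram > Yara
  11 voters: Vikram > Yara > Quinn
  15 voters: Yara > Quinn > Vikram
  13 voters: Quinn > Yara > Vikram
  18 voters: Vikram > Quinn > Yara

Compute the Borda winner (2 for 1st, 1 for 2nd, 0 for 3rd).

Quinn

Vikram: 7×1 + 11×2 + 15×0 + 13×0 + 18×2 = 65
Yara: 7×0 + 11×1 + 15×2 + 13×1 + 18×0 = 54
Quinn: 7×2 + 11×0 + 15×1 + 13×2 + 18×1 = 73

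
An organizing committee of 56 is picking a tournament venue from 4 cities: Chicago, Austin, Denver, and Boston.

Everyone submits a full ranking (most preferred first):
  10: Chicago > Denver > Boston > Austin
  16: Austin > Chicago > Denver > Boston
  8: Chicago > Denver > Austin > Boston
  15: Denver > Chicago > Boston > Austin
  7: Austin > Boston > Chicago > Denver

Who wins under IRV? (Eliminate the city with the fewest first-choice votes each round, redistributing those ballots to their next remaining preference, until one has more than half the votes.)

Round 1: Chicago 18, Austin 23, Denver 15, Boston 0. Boston eliminated.
Round 2: Chicago 18, Austin 23, Denver 15. Denver eliminated.
Round 3: Chicago 33, Austin 23. Chicago has a majority (≥29).

Chicago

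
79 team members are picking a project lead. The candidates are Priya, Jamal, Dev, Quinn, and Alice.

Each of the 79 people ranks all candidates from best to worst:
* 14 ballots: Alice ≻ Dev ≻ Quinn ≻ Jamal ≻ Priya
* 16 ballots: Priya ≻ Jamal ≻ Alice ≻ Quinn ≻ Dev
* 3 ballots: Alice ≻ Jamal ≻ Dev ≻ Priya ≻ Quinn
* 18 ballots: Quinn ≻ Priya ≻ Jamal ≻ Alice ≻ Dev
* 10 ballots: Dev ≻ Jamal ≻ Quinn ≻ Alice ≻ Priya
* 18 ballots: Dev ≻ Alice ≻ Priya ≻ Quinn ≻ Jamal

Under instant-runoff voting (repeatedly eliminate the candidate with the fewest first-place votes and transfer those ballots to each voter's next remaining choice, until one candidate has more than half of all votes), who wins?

Alice

Round 1: Priya 16, Jamal 0, Dev 28, Quinn 18, Alice 17. Jamal eliminated.
Round 2: Priya 16, Dev 28, Quinn 18, Alice 17. Priya eliminated.
Round 3: Dev 28, Quinn 18, Alice 33. Quinn eliminated.
Round 4: Dev 28, Alice 51. Alice has a majority (≥40).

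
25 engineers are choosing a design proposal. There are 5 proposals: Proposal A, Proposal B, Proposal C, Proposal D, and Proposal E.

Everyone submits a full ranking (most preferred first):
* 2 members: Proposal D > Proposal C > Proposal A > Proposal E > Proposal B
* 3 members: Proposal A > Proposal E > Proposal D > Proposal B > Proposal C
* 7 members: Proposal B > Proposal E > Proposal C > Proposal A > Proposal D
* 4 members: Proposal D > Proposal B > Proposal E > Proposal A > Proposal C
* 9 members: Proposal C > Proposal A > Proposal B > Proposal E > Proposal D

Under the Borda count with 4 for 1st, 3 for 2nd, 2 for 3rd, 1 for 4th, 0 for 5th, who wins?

Proposal A: 2×2 + 3×4 + 7×1 + 4×1 + 9×3 = 54
Proposal B: 2×0 + 3×1 + 7×4 + 4×3 + 9×2 = 61
Proposal C: 2×3 + 3×0 + 7×2 + 4×0 + 9×4 = 56
Proposal D: 2×4 + 3×2 + 7×0 + 4×4 + 9×0 = 30
Proposal E: 2×1 + 3×3 + 7×3 + 4×2 + 9×1 = 49

Proposal B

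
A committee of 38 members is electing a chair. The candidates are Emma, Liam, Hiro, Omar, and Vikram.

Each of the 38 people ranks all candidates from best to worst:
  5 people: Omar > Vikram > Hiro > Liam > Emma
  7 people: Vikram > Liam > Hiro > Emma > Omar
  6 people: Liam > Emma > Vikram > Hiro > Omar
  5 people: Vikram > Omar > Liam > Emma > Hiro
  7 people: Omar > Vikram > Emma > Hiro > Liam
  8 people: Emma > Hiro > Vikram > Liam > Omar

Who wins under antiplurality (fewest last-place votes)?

Vikram

Last-place votes: Emma 5, Liam 7, Hiro 5, Omar 21, Vikram 0.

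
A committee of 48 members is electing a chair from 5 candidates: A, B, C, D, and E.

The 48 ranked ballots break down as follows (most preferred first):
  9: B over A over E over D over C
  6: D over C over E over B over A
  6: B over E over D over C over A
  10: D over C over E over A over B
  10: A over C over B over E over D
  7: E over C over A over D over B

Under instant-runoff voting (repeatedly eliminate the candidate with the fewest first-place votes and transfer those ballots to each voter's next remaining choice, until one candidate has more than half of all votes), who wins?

Round 1: A 10, B 15, C 0, D 16, E 7. C eliminated.
Round 2: A 10, B 15, D 16, E 7. E eliminated.
Round 3: A 17, B 15, D 16. B eliminated.
Round 4: A 26, D 22. A has a majority (≥25).

A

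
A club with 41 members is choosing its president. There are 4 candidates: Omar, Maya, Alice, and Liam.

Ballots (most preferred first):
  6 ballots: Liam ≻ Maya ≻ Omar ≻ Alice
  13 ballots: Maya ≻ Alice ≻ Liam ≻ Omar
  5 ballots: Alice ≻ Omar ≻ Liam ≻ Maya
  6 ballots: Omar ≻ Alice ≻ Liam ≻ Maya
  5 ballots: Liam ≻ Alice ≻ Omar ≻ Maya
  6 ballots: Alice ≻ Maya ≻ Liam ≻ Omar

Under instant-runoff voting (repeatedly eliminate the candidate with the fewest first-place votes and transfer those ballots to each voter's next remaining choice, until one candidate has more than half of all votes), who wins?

Alice

Round 1: Omar 6, Maya 13, Alice 11, Liam 11. Omar eliminated.
Round 2: Maya 13, Alice 17, Liam 11. Liam eliminated.
Round 3: Maya 19, Alice 22. Alice has a majority (≥21).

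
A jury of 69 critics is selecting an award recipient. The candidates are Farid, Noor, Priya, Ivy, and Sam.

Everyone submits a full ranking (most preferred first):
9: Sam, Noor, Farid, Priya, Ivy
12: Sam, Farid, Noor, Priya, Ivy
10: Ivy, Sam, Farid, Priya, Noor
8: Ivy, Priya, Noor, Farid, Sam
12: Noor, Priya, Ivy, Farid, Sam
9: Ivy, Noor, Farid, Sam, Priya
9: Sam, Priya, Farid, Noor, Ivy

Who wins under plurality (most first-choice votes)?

First-place votes: Farid 0, Noor 12, Priya 0, Ivy 27, Sam 30.

Sam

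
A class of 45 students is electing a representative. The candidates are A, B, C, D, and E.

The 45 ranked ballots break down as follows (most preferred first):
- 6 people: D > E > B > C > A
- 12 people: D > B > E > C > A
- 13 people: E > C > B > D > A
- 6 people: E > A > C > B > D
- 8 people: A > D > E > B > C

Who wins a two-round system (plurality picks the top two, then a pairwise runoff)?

D

Round 1 first-place votes: A 8, B 0, C 0, D 18, E 19. E and D advance.
Runoff: E is ranked above D on 19 ballots, D above E on 26.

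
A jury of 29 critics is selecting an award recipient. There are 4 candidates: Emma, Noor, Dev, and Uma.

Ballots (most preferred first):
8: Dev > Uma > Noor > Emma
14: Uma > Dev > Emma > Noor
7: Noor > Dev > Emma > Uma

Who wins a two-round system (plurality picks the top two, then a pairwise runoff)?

Dev

Round 1 first-place votes: Emma 0, Noor 7, Dev 8, Uma 14. Uma and Dev advance.
Runoff: Uma is ranked above Dev on 14 ballots, Dev above Uma on 15.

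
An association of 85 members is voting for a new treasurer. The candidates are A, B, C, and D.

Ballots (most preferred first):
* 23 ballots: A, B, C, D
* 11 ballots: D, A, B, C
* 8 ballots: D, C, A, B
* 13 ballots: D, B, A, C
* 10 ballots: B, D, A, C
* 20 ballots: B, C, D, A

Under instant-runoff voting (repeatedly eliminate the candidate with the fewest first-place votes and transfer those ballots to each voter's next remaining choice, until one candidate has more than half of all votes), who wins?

B

Round 1: A 23, B 30, C 0, D 32. C eliminated.
Round 2: A 23, B 30, D 32. A eliminated.
Round 3: B 53, D 32. B has a majority (≥43).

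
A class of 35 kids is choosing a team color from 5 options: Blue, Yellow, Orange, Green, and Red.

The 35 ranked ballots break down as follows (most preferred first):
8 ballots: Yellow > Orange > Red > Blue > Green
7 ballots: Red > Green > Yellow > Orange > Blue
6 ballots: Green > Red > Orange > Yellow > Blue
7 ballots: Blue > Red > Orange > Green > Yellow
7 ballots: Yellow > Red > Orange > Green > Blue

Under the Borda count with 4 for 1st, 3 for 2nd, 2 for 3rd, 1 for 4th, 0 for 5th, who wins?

Red

Blue: 8×1 + 7×0 + 6×0 + 7×4 + 7×0 = 36
Yellow: 8×4 + 7×2 + 6×1 + 7×0 + 7×4 = 80
Orange: 8×3 + 7×1 + 6×2 + 7×2 + 7×2 = 71
Green: 8×0 + 7×3 + 6×4 + 7×1 + 7×1 = 59
Red: 8×2 + 7×4 + 6×3 + 7×3 + 7×3 = 104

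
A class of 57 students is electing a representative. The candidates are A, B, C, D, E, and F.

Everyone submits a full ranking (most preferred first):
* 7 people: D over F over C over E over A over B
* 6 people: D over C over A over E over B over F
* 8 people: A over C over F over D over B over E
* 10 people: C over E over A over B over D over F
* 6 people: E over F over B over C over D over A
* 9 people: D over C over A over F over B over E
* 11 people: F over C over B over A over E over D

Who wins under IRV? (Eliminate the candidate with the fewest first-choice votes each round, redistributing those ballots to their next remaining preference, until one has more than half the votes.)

C

Round 1: A 8, B 0, C 10, D 22, E 6, F 11. B eliminated.
Round 2: A 8, C 10, D 22, E 6, F 11. E eliminated.
Round 3: A 8, C 10, D 22, F 17. A eliminated.
Round 4: C 18, D 22, F 17. F eliminated.
Round 5: C 35, D 22. C has a majority (≥29).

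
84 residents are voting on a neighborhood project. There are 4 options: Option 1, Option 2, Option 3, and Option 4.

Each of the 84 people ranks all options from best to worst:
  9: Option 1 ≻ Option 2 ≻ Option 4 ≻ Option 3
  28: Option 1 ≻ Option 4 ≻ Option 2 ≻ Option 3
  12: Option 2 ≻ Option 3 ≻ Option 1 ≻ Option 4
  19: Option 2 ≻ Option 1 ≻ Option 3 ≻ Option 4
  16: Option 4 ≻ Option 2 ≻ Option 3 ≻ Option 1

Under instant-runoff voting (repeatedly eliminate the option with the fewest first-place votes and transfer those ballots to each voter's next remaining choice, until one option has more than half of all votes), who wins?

Option 2

Round 1: Option 1 37, Option 2 31, Option 3 0, Option 4 16. Option 3 eliminated.
Round 2: Option 1 37, Option 2 31, Option 4 16. Option 4 eliminated.
Round 3: Option 1 37, Option 2 47. Option 2 has a majority (≥43).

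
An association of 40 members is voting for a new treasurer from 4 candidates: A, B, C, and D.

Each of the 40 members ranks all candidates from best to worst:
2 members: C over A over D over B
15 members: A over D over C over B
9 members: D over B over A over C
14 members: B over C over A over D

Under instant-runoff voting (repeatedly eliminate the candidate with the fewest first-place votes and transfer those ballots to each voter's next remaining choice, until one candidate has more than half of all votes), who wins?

B

Round 1: A 15, B 14, C 2, D 9. C eliminated.
Round 2: A 17, B 14, D 9. D eliminated.
Round 3: A 17, B 23. B has a majority (≥21).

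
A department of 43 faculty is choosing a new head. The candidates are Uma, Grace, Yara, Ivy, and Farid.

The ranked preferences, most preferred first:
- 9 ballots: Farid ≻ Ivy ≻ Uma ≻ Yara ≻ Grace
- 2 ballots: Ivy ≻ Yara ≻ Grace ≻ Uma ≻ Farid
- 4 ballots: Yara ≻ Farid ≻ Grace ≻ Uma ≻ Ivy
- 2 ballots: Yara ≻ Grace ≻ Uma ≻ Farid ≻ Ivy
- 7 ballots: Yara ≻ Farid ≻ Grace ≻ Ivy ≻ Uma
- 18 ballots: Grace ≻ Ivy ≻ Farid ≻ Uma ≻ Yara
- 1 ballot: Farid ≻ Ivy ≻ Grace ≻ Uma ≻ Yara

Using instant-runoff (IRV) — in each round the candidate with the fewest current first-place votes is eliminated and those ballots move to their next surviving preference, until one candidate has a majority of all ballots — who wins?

Round 1: Uma 0, Grace 18, Yara 13, Ivy 2, Farid 10. Uma eliminated.
Round 2: Grace 18, Yara 13, Ivy 2, Farid 10. Ivy eliminated.
Round 3: Grace 18, Yara 15, Farid 10. Farid eliminated.
Round 4: Grace 19, Yara 24. Yara has a majority (≥22).

Yara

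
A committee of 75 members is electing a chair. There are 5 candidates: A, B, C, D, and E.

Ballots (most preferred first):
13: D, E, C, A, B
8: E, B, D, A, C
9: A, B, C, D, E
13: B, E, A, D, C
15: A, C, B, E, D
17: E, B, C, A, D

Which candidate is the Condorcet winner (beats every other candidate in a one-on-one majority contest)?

E

E vs A: 51–24
E vs B: 38–37
E vs C: 51–24
E vs D: 53–22
E beats every other candidate.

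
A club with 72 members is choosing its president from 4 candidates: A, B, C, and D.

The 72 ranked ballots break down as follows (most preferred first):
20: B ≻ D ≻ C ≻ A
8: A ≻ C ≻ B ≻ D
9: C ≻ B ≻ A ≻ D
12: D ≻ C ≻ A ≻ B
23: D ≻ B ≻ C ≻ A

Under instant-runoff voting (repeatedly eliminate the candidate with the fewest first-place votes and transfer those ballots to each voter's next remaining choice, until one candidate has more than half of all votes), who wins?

Round 1: A 8, B 20, C 9, D 35. A eliminated.
Round 2: B 20, C 17, D 35. C eliminated.
Round 3: B 37, D 35. B has a majority (≥37).

B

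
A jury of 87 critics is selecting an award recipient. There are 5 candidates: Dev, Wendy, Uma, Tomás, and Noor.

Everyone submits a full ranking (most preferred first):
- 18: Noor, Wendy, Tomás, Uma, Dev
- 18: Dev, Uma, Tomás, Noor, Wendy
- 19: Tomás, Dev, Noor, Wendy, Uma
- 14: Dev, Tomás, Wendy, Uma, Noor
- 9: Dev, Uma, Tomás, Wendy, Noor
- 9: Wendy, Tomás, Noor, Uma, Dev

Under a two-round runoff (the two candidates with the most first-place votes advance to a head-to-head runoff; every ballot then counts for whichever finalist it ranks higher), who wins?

Tomás

Round 1 first-place votes: Dev 41, Wendy 9, Uma 0, Tomás 19, Noor 18. Dev and Tomás advance.
Runoff: Dev is ranked above Tomás on 41 ballots, Tomás above Dev on 46.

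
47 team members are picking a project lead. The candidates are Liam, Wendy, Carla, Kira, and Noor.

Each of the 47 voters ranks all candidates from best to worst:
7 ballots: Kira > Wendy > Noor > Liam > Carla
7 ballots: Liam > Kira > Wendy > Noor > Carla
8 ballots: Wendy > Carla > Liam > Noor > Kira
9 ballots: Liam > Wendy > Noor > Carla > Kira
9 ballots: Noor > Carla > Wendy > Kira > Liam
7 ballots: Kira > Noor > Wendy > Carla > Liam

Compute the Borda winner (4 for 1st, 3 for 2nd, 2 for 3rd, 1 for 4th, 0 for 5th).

Liam: 7×1 + 7×4 + 8×2 + 9×4 + 9×0 + 7×0 = 87
Wendy: 7×3 + 7×2 + 8×4 + 9×3 + 9×2 + 7×2 = 126
Carla: 7×0 + 7×0 + 8×3 + 9×1 + 9×3 + 7×1 = 67
Kira: 7×4 + 7×3 + 8×0 + 9×0 + 9×1 + 7×4 = 86
Noor: 7×2 + 7×1 + 8×1 + 9×2 + 9×4 + 7×3 = 104

Wendy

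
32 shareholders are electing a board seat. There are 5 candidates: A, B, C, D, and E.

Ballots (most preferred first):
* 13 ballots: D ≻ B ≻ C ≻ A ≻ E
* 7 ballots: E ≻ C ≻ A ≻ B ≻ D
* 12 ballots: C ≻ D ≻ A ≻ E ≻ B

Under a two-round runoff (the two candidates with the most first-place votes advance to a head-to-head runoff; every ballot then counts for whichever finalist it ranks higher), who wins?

C

Round 1 first-place votes: A 0, B 0, C 12, D 13, E 7. D and C advance.
Runoff: D is ranked above C on 13 ballots, C above D on 19.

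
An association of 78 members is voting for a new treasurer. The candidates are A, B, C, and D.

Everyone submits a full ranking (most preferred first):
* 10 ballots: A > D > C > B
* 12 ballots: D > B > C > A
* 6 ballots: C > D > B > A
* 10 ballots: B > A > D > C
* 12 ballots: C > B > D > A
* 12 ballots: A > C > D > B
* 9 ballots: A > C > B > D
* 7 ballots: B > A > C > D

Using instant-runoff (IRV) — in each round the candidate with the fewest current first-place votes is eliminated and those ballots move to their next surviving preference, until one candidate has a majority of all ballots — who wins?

Round 1: A 31, B 17, C 18, D 12. D eliminated.
Round 2: A 31, B 29, C 18. C eliminated.
Round 3: A 31, B 47. B has a majority (≥40).

B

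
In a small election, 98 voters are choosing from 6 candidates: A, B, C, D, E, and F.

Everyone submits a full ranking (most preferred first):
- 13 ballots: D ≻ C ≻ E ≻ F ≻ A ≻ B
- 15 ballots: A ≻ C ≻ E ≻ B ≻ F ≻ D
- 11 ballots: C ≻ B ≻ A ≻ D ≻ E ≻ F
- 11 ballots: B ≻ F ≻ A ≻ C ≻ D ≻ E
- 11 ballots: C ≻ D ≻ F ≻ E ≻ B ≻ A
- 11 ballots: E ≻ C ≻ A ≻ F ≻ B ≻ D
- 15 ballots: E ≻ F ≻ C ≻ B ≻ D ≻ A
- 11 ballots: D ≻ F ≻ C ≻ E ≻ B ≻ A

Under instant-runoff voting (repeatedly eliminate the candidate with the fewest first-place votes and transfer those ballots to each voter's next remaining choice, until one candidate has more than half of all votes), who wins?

D

Round 1: A 15, B 11, C 22, D 24, E 26, F 0. F eliminated.
Round 2: A 15, B 11, C 22, D 24, E 26. B eliminated.
Round 3: A 26, C 22, D 24, E 26. C eliminated.
Round 4: A 37, D 35, E 26. E eliminated.
Round 5: A 48, D 50. D has a majority (≥50).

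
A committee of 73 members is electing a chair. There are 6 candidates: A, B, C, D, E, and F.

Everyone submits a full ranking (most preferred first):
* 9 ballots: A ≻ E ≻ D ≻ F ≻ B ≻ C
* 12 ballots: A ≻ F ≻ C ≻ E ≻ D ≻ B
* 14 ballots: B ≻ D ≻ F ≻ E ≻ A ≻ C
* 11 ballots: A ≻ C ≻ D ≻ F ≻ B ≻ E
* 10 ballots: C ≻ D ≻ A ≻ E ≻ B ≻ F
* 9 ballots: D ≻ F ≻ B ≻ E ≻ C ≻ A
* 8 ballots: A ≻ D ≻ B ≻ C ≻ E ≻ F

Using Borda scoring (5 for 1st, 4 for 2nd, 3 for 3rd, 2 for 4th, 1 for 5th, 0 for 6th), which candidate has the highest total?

A: 9×5 + 12×5 + 14×1 + 11×5 + 10×3 + 9×0 + 8×5 = 244
B: 9×1 + 12×0 + 14×5 + 11×1 + 10×1 + 9×3 + 8×3 = 151
C: 9×0 + 12×3 + 14×0 + 11×4 + 10×5 + 9×1 + 8×2 = 155
D: 9×3 + 12×1 + 14×4 + 11×3 + 10×4 + 9×5 + 8×4 = 245
E: 9×4 + 12×2 + 14×2 + 11×0 + 10×2 + 9×2 + 8×1 = 134
F: 9×2 + 12×4 + 14×3 + 11×2 + 10×0 + 9×4 + 8×0 = 166

D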